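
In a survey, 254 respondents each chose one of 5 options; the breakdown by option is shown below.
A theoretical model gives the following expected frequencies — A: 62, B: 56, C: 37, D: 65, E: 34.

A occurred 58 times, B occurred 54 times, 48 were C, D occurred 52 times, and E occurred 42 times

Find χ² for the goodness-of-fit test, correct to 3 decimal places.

8.082

cat         O        E   (O−E)²/E
A          58       62     0.2581
B          54       56     0.0714
C          48       37     3.2703
D          52       65     2.6000
E          42       34     1.8824
Sum = 8.082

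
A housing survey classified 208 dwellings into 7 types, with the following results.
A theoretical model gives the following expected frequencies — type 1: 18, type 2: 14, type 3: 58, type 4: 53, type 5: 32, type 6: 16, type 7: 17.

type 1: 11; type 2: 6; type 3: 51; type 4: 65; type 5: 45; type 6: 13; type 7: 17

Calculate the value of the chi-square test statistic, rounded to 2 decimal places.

cat         O        E   (O−E)²/E
type 1     11       18      2.722
type 2      6       14      4.571
type 3     51       58      0.845
type 4     65       53      2.717
type 5     45       32      5.281
type 6     13       16      0.563
type 7     17       17      0.000
Sum = 16.70

16.70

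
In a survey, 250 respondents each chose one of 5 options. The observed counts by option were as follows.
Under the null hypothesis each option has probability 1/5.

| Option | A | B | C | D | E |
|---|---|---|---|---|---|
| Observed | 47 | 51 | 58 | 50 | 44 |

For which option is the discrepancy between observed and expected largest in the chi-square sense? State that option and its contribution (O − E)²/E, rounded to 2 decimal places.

C, 1.28

Under H₀ each category has probability 1/5, so each expected count is 250/5 = 50.
cat         O        E   (O−E)²/E
A          47       50      0.180
B          51       50      0.020
C          58       50      1.280
D          50       50      0.000
E          44       50      0.720
The largest term is for C: 1.28.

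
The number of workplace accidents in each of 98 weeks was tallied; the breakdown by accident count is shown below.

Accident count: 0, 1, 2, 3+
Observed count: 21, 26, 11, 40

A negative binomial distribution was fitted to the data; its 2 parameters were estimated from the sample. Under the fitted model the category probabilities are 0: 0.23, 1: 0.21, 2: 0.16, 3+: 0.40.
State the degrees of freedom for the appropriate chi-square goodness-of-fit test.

1

There are k = 4 categories and 2 parameters estimated from the data, so df = 4 − 1 − 2 = 1.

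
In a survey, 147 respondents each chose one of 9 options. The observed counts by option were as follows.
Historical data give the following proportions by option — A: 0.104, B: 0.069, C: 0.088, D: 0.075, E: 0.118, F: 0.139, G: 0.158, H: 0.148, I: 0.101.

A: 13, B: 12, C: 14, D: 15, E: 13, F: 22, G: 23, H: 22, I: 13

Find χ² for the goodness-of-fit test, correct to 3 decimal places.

Expected counts E_i = n·p_i: 147×0.104 = 15.288, 147×0.069 = 10.143, 147×0.088 = 12.936, 147×0.075 = 11.025, 147×0.118 = 17.346, 147×0.139 = 20.433, 147×0.158 = 23.226, 147×0.148 = 21.756, 147×0.101 = 14.847.
cat         O        E   (O−E)²/E
A          13   15.288     0.3424
B          12   10.143     0.3400
C          14   12.936     0.0875
D          15   11.025     1.4332
E          13   17.346     1.0889
F          22   20.433     0.1202
G          23   23.226     0.0022
H          22   21.756     0.0027
I          13   14.847     0.2298
Sum = 3.647

3.647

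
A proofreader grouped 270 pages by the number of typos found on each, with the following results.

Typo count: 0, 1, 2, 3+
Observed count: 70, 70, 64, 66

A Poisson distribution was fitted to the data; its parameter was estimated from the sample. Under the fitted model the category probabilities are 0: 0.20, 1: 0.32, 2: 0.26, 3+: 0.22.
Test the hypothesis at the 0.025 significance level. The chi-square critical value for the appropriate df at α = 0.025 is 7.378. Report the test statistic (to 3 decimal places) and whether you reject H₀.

9.135; reject

Expected counts E_i = n·p_i: 270×0.20 = 54, 270×0.32 = 86.4, 270×0.26 = 70.2, 270×0.22 = 59.4.
0: (70 − 54)²/54 = 256/54 = 4.7407
1: (70 − 86.4)²/86.4 = 268.96/86.4 = 3.1130
2: (64 − 70.2)²/70.2 = 38.44/70.2 = 0.5476
3+: (66 − 59.4)²/59.4 = 43.56/59.4 = 0.7333
Sum = 9.135
df = 2. Since 9.135 > 7.378, we reject H₀.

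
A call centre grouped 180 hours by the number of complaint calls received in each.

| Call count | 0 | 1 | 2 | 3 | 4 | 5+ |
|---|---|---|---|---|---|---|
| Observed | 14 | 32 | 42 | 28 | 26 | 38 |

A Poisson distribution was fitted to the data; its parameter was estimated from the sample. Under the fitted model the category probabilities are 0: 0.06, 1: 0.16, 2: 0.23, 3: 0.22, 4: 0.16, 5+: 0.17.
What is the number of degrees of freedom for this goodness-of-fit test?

There are k = 6 categories and 1 parameter estimated from the data, so df = 6 − 1 − 1 = 4.

4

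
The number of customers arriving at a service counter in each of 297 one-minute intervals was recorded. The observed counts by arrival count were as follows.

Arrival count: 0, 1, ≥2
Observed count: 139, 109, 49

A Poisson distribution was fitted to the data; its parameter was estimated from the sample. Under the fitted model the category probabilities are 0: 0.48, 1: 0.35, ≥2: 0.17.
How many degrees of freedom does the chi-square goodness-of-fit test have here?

1

There are k = 3 categories and 1 parameter estimated from the data, so df = 3 − 1 − 1 = 1.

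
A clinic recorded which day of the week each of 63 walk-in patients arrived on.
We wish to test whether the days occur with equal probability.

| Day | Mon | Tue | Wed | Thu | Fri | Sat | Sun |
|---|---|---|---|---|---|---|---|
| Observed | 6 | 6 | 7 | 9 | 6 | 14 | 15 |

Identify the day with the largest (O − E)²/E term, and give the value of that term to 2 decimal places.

Under H₀ each category has probability 1/7, so each expected count is 63/7 = 9.
cat         O        E   (O−E)²/E
Mon         6        9      1.000
Tue         6        9      1.000
Wed         7        9      0.444
Thu         9        9      0.000
Fri         6        9      1.000
Sat        14        9      2.778
Sun        15        9      4.000
The largest term is for Sun: 4.00.

Sun, 4.00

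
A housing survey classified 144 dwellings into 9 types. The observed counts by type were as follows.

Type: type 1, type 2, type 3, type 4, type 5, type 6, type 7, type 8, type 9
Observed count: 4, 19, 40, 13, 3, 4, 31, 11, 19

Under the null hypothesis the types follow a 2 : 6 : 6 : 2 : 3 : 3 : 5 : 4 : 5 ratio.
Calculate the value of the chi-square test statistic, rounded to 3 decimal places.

Ratio total = 36. Expected counts: 144×2/36 = 8, 144×6/36 = 24, 144×6/36 = 24, 144×2/36 = 8, 144×3/36 = 12, 144×3/36 = 12, 144×5/36 = 20, 144×4/36 = 16, 144×5/36 = 20.
cat         O        E   (O−E)²/E
type 1      4        8     2.0000
type 2     19       24     1.0417
type 3     40       24    10.6667
type 4     13        8     3.1250
type 5      3       12     6.7500
type 6      4       12     5.3333
type 7     31       20     6.0500
type 8     11       16     1.5625
type 9     19       20     0.0500
Sum = 36.579

36.579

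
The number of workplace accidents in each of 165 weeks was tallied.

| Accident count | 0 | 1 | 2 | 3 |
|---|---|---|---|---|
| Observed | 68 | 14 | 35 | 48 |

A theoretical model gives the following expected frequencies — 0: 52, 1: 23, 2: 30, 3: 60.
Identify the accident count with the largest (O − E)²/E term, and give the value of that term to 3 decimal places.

0: (68 − 52)²/52 = 256/52 = 4.9231
1: (14 − 23)²/23 = 81/23 = 3.5217
2: (35 − 30)²/30 = 25/30 = 0.8333
3: (48 − 60)²/60 = 144/60 = 2.4000
The largest term is for 0: 4.923.

0, 4.923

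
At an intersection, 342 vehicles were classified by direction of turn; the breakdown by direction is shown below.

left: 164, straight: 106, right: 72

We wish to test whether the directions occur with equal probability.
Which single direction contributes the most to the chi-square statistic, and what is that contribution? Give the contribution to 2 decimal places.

Under H₀ each category has probability 1/3, so each expected count is 342/3 = 114.
left: (164 − 114)²/114 = 2500/114 = 21.930
straight: (106 − 114)²/114 = 64/114 = 0.561
right: (72 − 114)²/114 = 1764/114 = 15.474
The largest term is for left: 21.93.

left, 21.93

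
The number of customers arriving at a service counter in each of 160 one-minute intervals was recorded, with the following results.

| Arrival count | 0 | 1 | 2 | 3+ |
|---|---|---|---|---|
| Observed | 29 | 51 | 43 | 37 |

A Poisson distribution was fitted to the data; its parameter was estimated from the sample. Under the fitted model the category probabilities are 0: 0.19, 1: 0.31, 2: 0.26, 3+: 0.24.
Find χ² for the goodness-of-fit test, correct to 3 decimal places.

Expected counts E_i = n·p_i: 160×0.19 = 30.4, 160×0.31 = 49.6, 160×0.26 = 41.6, 160×0.24 = 38.4.
cat         O        E   (O−E)²/E
0          29     30.4     0.0645
1          51     49.6     0.0395
2          43     41.6     0.0471
3+         37     38.4     0.0510
Sum = 0.202

0.202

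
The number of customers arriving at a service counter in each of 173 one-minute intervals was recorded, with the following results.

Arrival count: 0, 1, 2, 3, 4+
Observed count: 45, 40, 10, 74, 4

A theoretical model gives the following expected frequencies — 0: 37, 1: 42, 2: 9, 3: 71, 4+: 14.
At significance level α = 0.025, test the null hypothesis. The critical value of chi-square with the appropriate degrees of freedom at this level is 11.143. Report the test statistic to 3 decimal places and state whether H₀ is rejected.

9.206; do not reject

cat         O        E   (O−E)²/E
0          45       37     1.7297
1          40       42     0.0952
2          10        9     0.1111
3          74       71     0.1268
4+          4       14     7.1429
Sum = 9.206
df = 4. Since 9.206 < 11.143, we do not reject H₀.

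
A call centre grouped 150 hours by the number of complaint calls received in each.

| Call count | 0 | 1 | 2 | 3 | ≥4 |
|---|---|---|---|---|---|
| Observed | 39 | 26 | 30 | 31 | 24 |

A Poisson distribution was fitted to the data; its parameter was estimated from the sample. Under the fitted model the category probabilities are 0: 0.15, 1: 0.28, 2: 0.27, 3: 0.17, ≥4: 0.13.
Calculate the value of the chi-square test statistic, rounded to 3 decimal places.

Expected counts E_i = n·p_i: 150×0.15 = 22.5, 150×0.28 = 42, 150×0.27 = 40.5, 150×0.17 = 25.5, 150×0.13 = 19.5.
0: (39 − 22.5)²/22.5 = 272.25/22.5 = 12.1000
1: (26 − 42)²/42 = 256/42 = 6.0952
2: (30 − 40.5)²/40.5 = 110.25/40.5 = 2.7222
3: (31 − 25.5)²/25.5 = 30.25/25.5 = 1.1863
≥4: (24 − 19.5)²/19.5 = 20.25/19.5 = 1.0385
Sum = 23.142

23.142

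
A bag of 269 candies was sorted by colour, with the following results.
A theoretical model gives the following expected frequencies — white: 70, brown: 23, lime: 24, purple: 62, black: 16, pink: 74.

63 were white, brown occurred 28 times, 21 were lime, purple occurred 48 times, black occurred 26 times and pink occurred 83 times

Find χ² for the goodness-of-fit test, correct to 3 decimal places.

12.668

cat         O        E   (O−E)²/E
white      63       70     0.7000
brown      28       23     1.0870
lime       21       24     0.3750
purple     48       62     3.1613
black      26       16     6.2500
pink       83       74     1.0946
Sum = 12.668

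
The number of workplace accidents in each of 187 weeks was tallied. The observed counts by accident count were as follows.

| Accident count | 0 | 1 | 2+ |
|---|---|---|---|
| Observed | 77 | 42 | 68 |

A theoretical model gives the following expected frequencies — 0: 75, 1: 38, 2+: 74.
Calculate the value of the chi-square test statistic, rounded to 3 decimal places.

0.961

χ² = (77−75)²/75 + (42−38)²/38 + (68−74)²/74
   = 0.0533 + 0.4211 + 0.4865
Sum = 0.961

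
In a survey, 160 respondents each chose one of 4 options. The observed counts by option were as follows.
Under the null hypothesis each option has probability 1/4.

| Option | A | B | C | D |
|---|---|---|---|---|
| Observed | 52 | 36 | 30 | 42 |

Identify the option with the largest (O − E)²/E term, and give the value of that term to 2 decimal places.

A, 3.60

Expected count for each of the 4 categories: 160/4 = 40.
A: (52 − 40)²/40 = 144/40 = 3.600
B: (36 − 40)²/40 = 16/40 = 0.400
C: (30 − 40)²/40 = 100/40 = 2.500
D: (42 − 40)²/40 = 4/40 = 0.100
The largest term is for A: 3.60.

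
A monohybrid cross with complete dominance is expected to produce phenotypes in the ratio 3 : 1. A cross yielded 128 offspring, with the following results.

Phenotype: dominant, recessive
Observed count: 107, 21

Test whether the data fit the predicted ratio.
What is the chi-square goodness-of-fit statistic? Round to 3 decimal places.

5.042

Ratio total = 4. Expected counts: 128×3/4 = 96, 128×1/4 = 32.
χ² = (107−96)²/96 + (21−32)²/32
   = 1.2604 + 3.7813
Sum = 5.042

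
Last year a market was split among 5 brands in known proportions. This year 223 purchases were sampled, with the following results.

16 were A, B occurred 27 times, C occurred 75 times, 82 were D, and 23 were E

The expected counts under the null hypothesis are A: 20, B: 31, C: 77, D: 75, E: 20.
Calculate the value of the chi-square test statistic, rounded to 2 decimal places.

cat         O        E   (O−E)²/E
A          16       20      0.800
B          27       31      0.516
C          75       77      0.052
D          82       75      0.653
E          23       20      0.450
Sum = 2.47

2.47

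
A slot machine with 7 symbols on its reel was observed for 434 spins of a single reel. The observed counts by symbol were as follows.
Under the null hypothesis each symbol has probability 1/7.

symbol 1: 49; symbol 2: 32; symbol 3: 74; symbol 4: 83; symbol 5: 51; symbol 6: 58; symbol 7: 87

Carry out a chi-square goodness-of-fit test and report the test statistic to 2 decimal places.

Expected count for each of the 7 categories: 434/7 = 62.
χ² = (49−62)²/62 + (32−62)²/62 + (74−62)²/62 + (83−62)²/62 + (51−62)²/62 + (58−62)²/62 + (87−62)²/62
   = 2.726 + 14.516 + 2.323 + 7.113 + 1.952 + 0.258 + 10.081
Sum = 38.97

38.97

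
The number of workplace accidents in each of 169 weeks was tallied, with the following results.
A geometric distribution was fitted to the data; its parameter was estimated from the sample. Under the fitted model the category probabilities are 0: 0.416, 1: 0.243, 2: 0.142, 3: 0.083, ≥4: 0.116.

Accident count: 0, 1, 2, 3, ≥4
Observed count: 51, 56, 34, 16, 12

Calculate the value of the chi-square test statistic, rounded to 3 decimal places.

Expected counts E_i = n·p_i: 169×0.416 = 70.304, 169×0.243 = 41.067, 169×0.142 = 23.998, 169×0.083 = 14.027, 169×0.116 = 19.604.
χ² = (51−70.304)²/70.304 + (56−41.067)²/41.067 + (34−23.998)²/23.998 + (16−14.027)²/14.027 + (12−19.604)²/19.604
   = 5.3005 + 5.4300 + 4.1687 + 0.2775 + 2.9494
Sum = 18.126

18.126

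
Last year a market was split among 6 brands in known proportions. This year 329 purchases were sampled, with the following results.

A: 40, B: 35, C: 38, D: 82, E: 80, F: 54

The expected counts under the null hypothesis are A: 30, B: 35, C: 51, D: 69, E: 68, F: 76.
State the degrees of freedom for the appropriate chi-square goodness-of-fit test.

5

There are k = 6 categories and no parameters were estimated from the data, so df = 6 − 1 = 5.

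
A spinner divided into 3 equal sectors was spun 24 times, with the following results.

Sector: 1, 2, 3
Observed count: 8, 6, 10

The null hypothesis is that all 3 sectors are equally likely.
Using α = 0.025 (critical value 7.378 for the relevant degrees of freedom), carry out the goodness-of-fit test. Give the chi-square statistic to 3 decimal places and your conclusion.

Under H₀ each category has probability 1/3, so each expected count is 24/3 = 8.
χ² = (8−8)²/8 + (6−8)²/8 + (10−8)²/8
   = 0.0000 + 0.5000 + 0.5000
Sum = 1.000
df = 2. Since 1.000 < 7.378, we do not reject H₀.

1.000; do not reject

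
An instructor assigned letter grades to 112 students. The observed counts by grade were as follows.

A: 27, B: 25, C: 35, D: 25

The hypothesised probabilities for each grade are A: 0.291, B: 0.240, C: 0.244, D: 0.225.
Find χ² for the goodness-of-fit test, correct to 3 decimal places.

Expected counts E_i = n·p_i: 112×0.291 = 32.592, 112×0.240 = 26.88, 112×0.244 = 27.328, 112×0.225 = 25.2.
χ² = (27−32.592)²/32.592 + (25−26.88)²/26.88 + (35−27.328)²/27.328 + (25−25.2)²/25.2
   = 0.9595 + 0.1315 + 2.1538 + 0.0016
Sum = 3.246

3.246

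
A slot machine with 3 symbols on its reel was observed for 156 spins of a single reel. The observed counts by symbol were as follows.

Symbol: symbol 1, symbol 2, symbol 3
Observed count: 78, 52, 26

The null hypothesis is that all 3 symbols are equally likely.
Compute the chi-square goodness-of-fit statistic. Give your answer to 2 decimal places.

Under H₀ each category has probability 1/3, so each expected count is 156/3 = 52.
symbol 1: (78 − 52)²/52 = 676/52 = 13.000
symbol 2: (52 − 52)²/52 = 0/52 = 0.000
symbol 3: (26 − 52)²/52 = 676/52 = 13.000
Sum = 26.00

26.00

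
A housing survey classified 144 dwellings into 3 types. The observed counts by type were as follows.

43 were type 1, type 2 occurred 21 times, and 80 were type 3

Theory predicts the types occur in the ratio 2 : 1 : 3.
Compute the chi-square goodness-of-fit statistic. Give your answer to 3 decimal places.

Ratio total = 6. Expected counts: 144×2/6 = 48, 144×1/6 = 24, 144×3/6 = 72.
χ² = (43−48)²/48 + (21−24)²/24 + (80−72)²/72
   = 0.5208 + 0.3750 + 0.8889
Sum = 1.785

1.785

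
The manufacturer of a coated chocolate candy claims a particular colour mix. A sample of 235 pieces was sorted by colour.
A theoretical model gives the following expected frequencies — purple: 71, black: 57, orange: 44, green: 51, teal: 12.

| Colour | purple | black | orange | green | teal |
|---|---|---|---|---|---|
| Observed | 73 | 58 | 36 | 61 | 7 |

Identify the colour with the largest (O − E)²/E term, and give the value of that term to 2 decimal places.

teal, 2.08

purple: (73 − 71)²/71 = 4/71 = 0.056
black: (58 − 57)²/57 = 1/57 = 0.018
orange: (36 − 44)²/44 = 64/44 = 1.455
green: (61 − 51)²/51 = 100/51 = 1.961
teal: (7 − 12)²/12 = 25/12 = 2.083
The largest term is for teal: 2.08.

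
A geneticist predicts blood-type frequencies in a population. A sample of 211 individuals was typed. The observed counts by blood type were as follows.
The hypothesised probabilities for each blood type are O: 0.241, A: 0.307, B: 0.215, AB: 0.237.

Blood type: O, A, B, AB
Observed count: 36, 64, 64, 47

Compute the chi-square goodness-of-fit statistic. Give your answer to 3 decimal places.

Expected counts E_i = n·p_i: 211×0.241 = 50.851, 211×0.307 = 64.777, 211×0.215 = 45.365, 211×0.237 = 50.007.
O: (36 − 50.851)²/50.851 = 220.552201/50.851 = 4.3372
A: (64 − 64.777)²/64.777 = 0.603729/64.777 = 0.0093
B: (64 − 45.365)²/45.365 = 347.263225/45.365 = 7.6549
AB: (47 − 50.007)²/50.007 = 9.042049/50.007 = 0.1808
Sum = 12.182

12.182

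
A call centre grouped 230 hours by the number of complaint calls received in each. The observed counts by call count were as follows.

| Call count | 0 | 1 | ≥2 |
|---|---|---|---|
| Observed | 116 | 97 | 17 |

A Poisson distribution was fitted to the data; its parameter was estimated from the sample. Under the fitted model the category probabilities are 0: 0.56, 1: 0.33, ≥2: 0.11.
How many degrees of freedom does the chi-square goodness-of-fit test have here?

1

There are k = 3 categories and 1 parameter estimated from the data, so df = 3 − 1 − 1 = 1.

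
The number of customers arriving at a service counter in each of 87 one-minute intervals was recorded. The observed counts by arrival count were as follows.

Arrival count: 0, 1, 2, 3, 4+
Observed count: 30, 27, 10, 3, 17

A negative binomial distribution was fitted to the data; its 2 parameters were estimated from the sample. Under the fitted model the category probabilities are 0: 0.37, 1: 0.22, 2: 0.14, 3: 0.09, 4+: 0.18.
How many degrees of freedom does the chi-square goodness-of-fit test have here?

There are k = 5 categories and 2 parameters estimated from the data, so df = 5 − 1 − 2 = 2.

2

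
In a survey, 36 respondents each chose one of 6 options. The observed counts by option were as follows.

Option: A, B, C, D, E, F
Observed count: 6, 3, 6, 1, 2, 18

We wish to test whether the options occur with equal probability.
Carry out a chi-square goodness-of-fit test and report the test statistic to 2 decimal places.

32.33

Under H₀ each category has probability 1/6, so each expected count is 36/6 = 6.
A: (6 − 6)²/6 = 0/6 = 0.000
B: (3 − 6)²/6 = 9/6 = 1.500
C: (6 − 6)²/6 = 0/6 = 0.000
D: (1 − 6)²/6 = 25/6 = 4.167
E: (2 − 6)²/6 = 16/6 = 2.667
F: (18 − 6)²/6 = 144/6 = 24.000
Sum = 32.33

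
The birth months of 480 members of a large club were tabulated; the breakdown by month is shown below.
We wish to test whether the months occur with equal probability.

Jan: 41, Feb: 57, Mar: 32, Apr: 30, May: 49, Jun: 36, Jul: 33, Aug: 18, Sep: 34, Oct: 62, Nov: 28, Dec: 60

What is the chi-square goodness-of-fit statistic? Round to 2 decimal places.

Expected count for each of the 12 categories: 480/12 = 40.
cat         O        E   (O−E)²/E
Jan        41       40      0.025
Feb        57       40      7.225
Mar        32       40      1.600
Apr        30       40      2.500
May        49       40      2.025
Jun        36       40      0.400
Jul        33       40      1.225
Aug        18       40     12.100
Sep        34       40      0.900
Oct        62       40     12.100
Nov        28       40      3.600
Dec        60       40     10.000
Sum = 53.70

53.70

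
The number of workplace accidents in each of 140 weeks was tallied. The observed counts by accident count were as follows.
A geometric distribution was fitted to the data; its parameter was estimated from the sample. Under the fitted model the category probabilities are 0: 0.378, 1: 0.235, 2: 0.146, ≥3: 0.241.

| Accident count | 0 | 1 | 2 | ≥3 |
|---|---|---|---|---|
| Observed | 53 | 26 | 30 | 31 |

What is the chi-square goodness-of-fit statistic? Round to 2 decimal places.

6.14

Expected counts E_i = n·p_i: 140×0.378 = 52.92, 140×0.235 = 32.9, 140×0.146 = 20.44, 140×0.241 = 33.74.
cat         O        E   (O−E)²/E
0          53    52.92      0.000
1          26     32.9      1.447
2          30    20.44      4.471
≥3         31    33.74      0.223
Sum = 6.14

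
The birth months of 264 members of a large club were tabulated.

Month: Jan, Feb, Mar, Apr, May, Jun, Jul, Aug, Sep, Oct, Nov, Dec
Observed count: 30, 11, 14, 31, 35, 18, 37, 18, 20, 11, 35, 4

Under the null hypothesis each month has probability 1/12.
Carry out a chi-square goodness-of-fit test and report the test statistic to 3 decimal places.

62.455

Under H₀ each category has probability 1/12, so each expected count is 264/12 = 22.
χ² = (30−22)²/22 + (11−22)²/22 + (14−22)²/22 + (31−22)²/22 + (35−22)²/22 + (18−22)²/22 + (37−22)²/22 + (18−22)²/22 + (20−22)²/22 + (11−22)²/22 + (35−22)²/22 + (4−22)²/22
   = 2.9091 + 5.5000 + 2.9091 + 3.6818 + 7.6818 + 0.7273 + 10.2273 + 0.7273 + 0.1818 + 5.5000 + 7.6818 + 14.7273
Sum = 62.455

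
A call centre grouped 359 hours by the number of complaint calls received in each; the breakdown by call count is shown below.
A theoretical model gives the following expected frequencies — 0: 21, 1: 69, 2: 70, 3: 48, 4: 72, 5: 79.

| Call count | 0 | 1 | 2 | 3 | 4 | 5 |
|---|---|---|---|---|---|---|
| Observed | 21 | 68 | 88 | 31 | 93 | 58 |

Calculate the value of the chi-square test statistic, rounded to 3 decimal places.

χ² = (21−21)²/21 + (68−69)²/69 + (88−70)²/70 + (31−48)²/48 + (93−72)²/72 + (58−79)²/79
   = 0.0000 + 0.0145 + 4.6286 + 6.0208 + 6.1250 + 5.5823
Sum = 22.371

22.371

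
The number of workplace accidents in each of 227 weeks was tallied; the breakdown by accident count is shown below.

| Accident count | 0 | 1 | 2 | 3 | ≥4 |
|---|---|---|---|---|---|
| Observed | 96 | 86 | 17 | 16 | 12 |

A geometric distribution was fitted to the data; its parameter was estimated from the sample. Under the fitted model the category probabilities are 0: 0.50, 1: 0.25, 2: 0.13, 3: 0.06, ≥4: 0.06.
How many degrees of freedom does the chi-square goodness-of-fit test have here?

There are k = 5 categories and 1 parameter estimated from the data, so df = 5 − 1 − 1 = 3.

3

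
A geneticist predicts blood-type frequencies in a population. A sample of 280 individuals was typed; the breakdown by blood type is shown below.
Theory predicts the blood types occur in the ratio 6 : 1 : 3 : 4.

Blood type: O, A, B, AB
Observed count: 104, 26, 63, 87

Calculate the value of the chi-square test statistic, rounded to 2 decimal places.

Ratio total = 14. Expected counts: 280×6/14 = 120, 280×1/14 = 20, 280×3/14 = 60, 280×4/14 = 80.
χ² = (104−120)²/120 + (26−20)²/20 + (63−60)²/60 + (87−80)²/80
   = 2.133 + 1.800 + 0.150 + 0.613
Sum = 4.70

4.70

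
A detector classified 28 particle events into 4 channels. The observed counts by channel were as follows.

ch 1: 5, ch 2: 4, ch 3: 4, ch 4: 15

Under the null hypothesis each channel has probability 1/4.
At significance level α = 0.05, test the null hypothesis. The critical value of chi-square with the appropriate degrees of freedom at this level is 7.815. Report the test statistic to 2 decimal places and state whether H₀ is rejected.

12.29; reject

Under H₀ each category has probability 1/4, so each expected count is 28/4 = 7.
ch 1: (5 − 7)²/7 = 4/7 = 0.571
ch 2: (4 − 7)²/7 = 9/7 = 1.286
ch 3: (4 − 7)²/7 = 9/7 = 1.286
ch 4: (15 − 7)²/7 = 64/7 = 9.143
Sum = 12.29
df = 3. Since 12.29 > 7.815, we reject H₀.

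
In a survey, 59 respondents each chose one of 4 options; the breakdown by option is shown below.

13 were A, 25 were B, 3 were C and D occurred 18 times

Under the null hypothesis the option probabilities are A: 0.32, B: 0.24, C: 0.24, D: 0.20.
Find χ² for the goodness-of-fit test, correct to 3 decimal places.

Expected counts E_i = n·p_i: 59×0.32 = 18.88, 59×0.24 = 14.16, 59×0.24 = 14.16, 59×0.20 = 11.8.
A: (13 − 18.88)²/18.88 = 34.5744/18.88 = 1.8313
B: (25 − 14.16)²/14.16 = 117.5056/14.16 = 8.2984
C: (3 − 14.16)²/14.16 = 124.5456/14.16 = 8.7956
D: (18 − 11.8)²/11.8 = 38.44/11.8 = 3.2576
Sum = 22.183

22.183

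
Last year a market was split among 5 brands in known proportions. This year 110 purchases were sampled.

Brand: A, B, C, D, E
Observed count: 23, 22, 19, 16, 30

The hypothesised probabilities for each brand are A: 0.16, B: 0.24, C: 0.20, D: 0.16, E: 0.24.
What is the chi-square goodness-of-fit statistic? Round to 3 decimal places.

3.436

Expected counts E_i = n·p_i: 110×0.16 = 17.6, 110×0.24 = 26.4, 110×0.20 = 22, 110×0.16 = 17.6, 110×0.24 = 26.4.
χ² = (23−17.6)²/17.6 + (22−26.4)²/26.4 + (19−22)²/22 + (16−17.6)²/17.6 + (30−26.4)²/26.4
   = 1.6568 + 0.7333 + 0.4091 + 0.1455 + 0.4909
Sum = 3.436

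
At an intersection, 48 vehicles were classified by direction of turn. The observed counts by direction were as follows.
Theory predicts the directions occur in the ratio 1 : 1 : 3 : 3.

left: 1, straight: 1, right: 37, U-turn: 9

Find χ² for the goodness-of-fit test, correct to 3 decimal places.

32.889

Ratio total = 8. Expected counts: 48×1/8 = 6, 48×1/8 = 6, 48×3/8 = 18, 48×3/8 = 18.
cat           O        E   (O−E)²/E
left          1        6     4.1667
straight      1        6     4.1667
right        37       18    20.0556
U-turn        9       18     4.5000
Sum = 32.889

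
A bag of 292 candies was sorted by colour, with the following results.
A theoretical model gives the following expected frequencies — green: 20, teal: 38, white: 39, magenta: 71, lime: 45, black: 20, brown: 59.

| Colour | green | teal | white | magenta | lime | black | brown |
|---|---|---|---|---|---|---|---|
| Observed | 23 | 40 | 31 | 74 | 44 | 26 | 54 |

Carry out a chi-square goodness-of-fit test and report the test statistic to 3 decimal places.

cat          O        E   (O−E)²/E
green       23       20     0.4500
teal        40       38     0.1053
white       31       39     1.6410
magenta     74       71     0.1268
lime        44       45     0.0222
black       26       20     1.8000
brown       54       59     0.4237
Sum = 4.569

4.569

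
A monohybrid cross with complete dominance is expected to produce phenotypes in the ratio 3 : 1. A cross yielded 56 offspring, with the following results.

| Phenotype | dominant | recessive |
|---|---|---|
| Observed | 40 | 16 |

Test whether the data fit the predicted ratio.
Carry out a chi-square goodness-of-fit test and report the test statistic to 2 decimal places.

0.38

Ratio total = 4. Expected counts: 56×3/4 = 42, 56×1/4 = 14.
dominant: (40 − 42)²/42 = 4/42 = 0.095
recessive: (16 − 14)²/14 = 4/14 = 0.286
Sum = 0.38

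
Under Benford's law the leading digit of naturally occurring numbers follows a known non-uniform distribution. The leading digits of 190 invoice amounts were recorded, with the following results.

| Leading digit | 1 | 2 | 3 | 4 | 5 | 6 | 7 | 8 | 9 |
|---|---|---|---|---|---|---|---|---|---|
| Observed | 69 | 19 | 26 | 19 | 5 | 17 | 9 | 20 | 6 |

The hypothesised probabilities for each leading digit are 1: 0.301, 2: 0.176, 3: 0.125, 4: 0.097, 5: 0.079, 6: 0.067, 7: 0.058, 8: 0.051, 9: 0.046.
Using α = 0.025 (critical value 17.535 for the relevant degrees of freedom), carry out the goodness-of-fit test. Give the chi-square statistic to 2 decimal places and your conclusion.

Expected counts E_i = n·p_i: 190×0.301 = 57.19, 190×0.176 = 33.44, 190×0.125 = 23.75, 190×0.097 = 18.43, 190×0.079 = 15.01, 190×0.067 = 12.73, 190×0.058 = 11.02, 190×0.051 = 9.69, 190×0.046 = 8.74.
cat         O        E   (O−E)²/E
1          69    57.19      2.439
2          19    33.44      6.235
3          26    23.75      0.213
4          19    18.43      0.018
5           5    15.01      6.676
6          17    12.73      1.432
7           9    11.02      0.370
8          20     9.69     10.970
9           6     8.74      0.859
Sum = 29.21
df = 8. Since 29.21 > 17.535, we reject H₀.

29.21; reject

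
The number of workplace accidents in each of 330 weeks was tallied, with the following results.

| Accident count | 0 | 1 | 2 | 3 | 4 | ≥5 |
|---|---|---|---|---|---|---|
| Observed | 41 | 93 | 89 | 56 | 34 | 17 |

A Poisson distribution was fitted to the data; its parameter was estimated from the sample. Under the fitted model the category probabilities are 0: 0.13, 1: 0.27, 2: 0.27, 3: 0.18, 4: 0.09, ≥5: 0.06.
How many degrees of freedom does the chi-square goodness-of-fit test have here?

4

There are k = 6 categories and 1 parameter estimated from the data, so df = 6 − 1 − 1 = 4.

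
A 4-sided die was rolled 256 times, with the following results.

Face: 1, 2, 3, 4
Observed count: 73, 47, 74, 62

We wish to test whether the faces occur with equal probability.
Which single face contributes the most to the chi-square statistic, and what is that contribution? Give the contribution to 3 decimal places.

2, 4.516

Under H₀ each category has probability 1/4, so each expected count is 256/4 = 64.
1: (73 − 64)²/64 = 81/64 = 1.2656
2: (47 − 64)²/64 = 289/64 = 4.5156
3: (74 − 64)²/64 = 100/64 = 1.5625
4: (62 − 64)²/64 = 4/64 = 0.0625
The largest term is for 2: 4.516.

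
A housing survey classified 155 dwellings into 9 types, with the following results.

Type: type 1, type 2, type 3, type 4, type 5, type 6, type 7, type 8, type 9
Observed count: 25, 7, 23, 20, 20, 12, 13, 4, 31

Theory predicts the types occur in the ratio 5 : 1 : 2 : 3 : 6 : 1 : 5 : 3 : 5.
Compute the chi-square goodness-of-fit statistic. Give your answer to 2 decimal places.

Ratio total = 31. Expected counts: 155×5/31 = 25, 155×1/31 = 5, 155×2/31 = 10, 155×3/31 = 15, 155×6/31 = 30, 155×1/31 = 5, 155×5/31 = 25, 155×3/31 = 15, 155×5/31 = 25.
χ² = (25−25)²/25 + (7−5)²/5 + (23−10)²/10 + (20−15)²/15 + (20−30)²/30 + (12−5)²/5 + (13−25)²/25 + (4−15)²/15 + (31−25)²/25
   = 0.000 + 0.800 + 16.900 + 1.667 + 3.333 + 9.800 + 5.760 + 8.067 + 1.440
Sum = 47.77

47.77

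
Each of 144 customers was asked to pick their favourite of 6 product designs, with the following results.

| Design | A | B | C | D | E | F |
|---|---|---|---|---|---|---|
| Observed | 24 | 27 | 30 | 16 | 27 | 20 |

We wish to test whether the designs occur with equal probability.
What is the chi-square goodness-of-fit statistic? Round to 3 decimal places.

5.583

Under H₀ each category has probability 1/6, so each expected count is 144/6 = 24.
cat         O        E   (O−E)²/E
A          24       24     0.0000
B          27       24     0.3750
C          30       24     1.5000
D          16       24     2.6667
E          27       24     0.3750
F          20       24     0.6667
Sum = 5.583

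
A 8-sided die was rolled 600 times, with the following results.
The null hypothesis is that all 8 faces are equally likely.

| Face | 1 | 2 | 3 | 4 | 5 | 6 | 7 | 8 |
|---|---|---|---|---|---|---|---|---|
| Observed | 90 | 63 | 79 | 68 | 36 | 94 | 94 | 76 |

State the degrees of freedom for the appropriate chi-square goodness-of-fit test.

7

There are k = 8 categories and no parameters were estimated from the data, so df = 8 − 1 = 7.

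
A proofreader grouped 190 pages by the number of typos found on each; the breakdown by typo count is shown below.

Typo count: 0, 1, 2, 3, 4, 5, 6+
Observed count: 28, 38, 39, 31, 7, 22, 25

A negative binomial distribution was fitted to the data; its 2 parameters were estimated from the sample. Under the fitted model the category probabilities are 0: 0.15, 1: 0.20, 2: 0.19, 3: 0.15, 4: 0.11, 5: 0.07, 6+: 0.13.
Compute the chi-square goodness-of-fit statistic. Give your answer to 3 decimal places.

Expected counts E_i = n·p_i: 190×0.15 = 28.5, 190×0.20 = 38, 190×0.19 = 36.1, 190×0.15 = 28.5, 190×0.11 = 20.9, 190×0.07 = 13.3, 190×0.13 = 24.7.
0: (28 − 28.5)²/28.5 = 0.25/28.5 = 0.0088
1: (38 − 38)²/38 = 0/38 = 0.0000
2: (39 − 36.1)²/36.1 = 8.41/36.1 = 0.2330
3: (31 − 28.5)²/28.5 = 6.25/28.5 = 0.2193
4: (7 − 20.9)²/20.9 = 193.21/20.9 = 9.2445
5: (22 − 13.3)²/13.3 = 75.69/13.3 = 5.6910
6+: (25 − 24.7)²/24.7 = 0.09/24.7 = 0.0036
Sum = 15.400

15.400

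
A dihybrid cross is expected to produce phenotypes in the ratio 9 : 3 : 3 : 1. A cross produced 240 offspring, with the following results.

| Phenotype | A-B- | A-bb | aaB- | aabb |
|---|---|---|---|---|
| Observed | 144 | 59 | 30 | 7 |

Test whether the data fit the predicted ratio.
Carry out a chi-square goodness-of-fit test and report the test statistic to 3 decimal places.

Ratio total = 16. Expected counts: 240×9/16 = 135, 240×3/16 = 45, 240×3/16 = 45, 240×1/16 = 15.
A-B-: (144 − 135)²/135 = 81/135 = 0.6000
A-bb: (59 − 45)²/45 = 196/45 = 4.3556
aaB-: (30 − 45)²/45 = 225/45 = 5.0000
aabb: (7 − 15)²/15 = 64/15 = 4.2667
Sum = 14.222

14.222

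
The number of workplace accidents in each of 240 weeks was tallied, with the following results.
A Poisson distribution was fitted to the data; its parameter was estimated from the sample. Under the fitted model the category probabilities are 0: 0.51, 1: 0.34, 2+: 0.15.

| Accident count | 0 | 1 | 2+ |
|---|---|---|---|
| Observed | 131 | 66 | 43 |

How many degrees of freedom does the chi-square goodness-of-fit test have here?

There are k = 3 categories and 1 parameter estimated from the data, so df = 3 − 1 − 1 = 1.

1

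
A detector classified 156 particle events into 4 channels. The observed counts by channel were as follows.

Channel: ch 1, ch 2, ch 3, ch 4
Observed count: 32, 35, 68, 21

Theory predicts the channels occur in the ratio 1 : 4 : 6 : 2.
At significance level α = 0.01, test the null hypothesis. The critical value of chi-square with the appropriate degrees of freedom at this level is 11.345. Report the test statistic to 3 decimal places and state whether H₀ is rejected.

37.451; reject

Ratio total = 13. Expected counts: 156×1/13 = 12, 156×4/13 = 48, 156×6/13 = 72, 156×2/13 = 24.
ch 1: (32 − 12)²/12 = 400/12 = 33.3333
ch 2: (35 − 48)²/48 = 169/48 = 3.5208
ch 3: (68 − 72)²/72 = 16/72 = 0.2222
ch 4: (21 − 24)²/24 = 9/24 = 0.3750
Sum = 37.451
df = 3. Since 37.451 > 11.345, we reject H₀.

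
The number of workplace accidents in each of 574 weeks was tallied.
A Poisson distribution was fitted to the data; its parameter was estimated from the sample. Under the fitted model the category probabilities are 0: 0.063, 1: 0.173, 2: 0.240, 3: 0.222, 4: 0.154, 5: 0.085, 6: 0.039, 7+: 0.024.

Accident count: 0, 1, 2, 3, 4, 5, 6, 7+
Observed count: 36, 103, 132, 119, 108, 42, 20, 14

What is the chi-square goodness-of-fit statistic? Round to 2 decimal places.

Expected counts E_i = n·p_i: 574×0.063 = 36.162, 574×0.173 = 99.302, 574×0.240 = 137.76, 574×0.222 = 127.428, 574×0.154 = 88.396, 574×0.085 = 48.79, 574×0.039 = 22.386, 574×0.024 = 13.776.
cat         O        E   (O−E)²/E
0          36   36.162      0.001
1         103   99.302      0.138
2         132   137.76      0.241
3         119  127.428      0.557
4         108   88.396      4.348
5          42    48.79      0.945
6          20   22.386      0.254
7+         14   13.776      0.004
Sum = 6.49

6.49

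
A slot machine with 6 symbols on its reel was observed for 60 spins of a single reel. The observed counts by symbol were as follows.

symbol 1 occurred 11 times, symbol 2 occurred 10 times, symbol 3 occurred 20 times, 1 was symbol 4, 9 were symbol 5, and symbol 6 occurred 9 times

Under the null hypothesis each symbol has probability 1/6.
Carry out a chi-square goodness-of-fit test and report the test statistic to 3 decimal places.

Under H₀ each category has probability 1/6, so each expected count is 60/6 = 10.
χ² = (11−10)²/10 + (10−10)²/10 + (20−10)²/10 + (1−10)²/10 + (9−10)²/10 + (9−10)²/10
   = 0.1000 + 0.0000 + 10.0000 + 8.1000 + 0.1000 + 0.1000
Sum = 18.400

18.400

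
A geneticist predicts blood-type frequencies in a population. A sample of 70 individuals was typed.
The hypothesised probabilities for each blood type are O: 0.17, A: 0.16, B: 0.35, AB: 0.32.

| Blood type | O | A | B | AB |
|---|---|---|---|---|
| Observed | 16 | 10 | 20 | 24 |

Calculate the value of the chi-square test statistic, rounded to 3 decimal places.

2.482

Expected counts E_i = n·p_i: 70×0.17 = 11.9, 70×0.16 = 11.2, 70×0.35 = 24.5, 70×0.32 = 22.4.
O: (16 − 11.9)²/11.9 = 16.81/11.9 = 1.4126
A: (10 − 11.2)²/11.2 = 1.44/11.2 = 0.1286
B: (20 − 24.5)²/24.5 = 20.25/24.5 = 0.8265
AB: (24 − 22.4)²/22.4 = 2.56/22.4 = 0.1143
Sum = 2.482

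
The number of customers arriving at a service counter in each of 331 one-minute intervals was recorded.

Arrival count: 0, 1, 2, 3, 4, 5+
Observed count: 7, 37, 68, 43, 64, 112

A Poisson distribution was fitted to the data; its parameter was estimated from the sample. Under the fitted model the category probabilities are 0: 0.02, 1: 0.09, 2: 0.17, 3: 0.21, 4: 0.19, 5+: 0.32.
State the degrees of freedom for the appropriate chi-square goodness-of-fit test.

4

There are k = 6 categories and 1 parameter estimated from the data, so df = 6 − 1 − 1 = 4.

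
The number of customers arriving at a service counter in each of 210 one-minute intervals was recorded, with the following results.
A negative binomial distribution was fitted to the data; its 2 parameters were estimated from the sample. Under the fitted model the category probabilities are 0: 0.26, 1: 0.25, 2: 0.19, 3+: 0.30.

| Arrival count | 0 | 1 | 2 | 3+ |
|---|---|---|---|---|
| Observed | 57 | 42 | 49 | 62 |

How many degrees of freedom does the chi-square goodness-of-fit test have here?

1

There are k = 4 categories and 2 parameters estimated from the data, so df = 4 − 1 − 2 = 1.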